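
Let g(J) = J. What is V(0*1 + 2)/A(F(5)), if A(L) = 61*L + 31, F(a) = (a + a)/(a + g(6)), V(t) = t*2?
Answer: 44/951 ≈ 0.046267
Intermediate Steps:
V(t) = 2*t
F(a) = 2*a/(6 + a) (F(a) = (a + a)/(a + 6) = (2*a)/(6 + a) = 2*a/(6 + a))
A(L) = 31 + 61*L
V(0*1 + 2)/A(F(5)) = (2*(0*1 + 2))/(31 + 61*(2*5/(6 + 5))) = (2*(0 + 2))/(31 + 61*(2*5/11)) = (2*2)/(31 + 61*(2*5*(1/11))) = 4/(31 + 61*(10/11)) = 4/(31 + 610/11) = 4/(951/11) = 4*(11/951) = 44/951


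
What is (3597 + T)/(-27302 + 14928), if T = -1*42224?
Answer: 38627/12374 ≈ 3.1216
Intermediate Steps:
T = -42224
(3597 + T)/(-27302 + 14928) = (3597 - 42224)/(-27302 + 14928) = -38627/(-12374) = -38627*(-1/12374) = 38627/12374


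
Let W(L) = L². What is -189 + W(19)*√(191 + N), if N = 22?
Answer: -189 + 361*√213 ≈ 5079.6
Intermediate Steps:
-189 + W(19)*√(191 + N) = -189 + 19²*√(191 + 22) = -189 + 361*√213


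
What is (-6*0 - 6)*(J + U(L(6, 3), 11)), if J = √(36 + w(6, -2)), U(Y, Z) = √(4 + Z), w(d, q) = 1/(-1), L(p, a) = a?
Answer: -6*√15 - 6*√35 ≈ -58.734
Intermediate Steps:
w(d, q) = -1
J = √35 (J = √(36 - 1) = √35 ≈ 5.9161)
(-6*0 - 6)*(J + U(L(6, 3), 11)) = (-6*0 - 6)*(√35 + √(4 + 11)) = (0 - 6)*(√35 + √15) = -6*(√15 + √35) = -6*√15 - 6*√35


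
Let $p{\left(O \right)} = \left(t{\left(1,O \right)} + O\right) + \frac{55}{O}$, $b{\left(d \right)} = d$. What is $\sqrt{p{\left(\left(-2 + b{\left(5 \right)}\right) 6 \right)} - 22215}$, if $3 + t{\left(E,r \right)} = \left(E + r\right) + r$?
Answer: $\frac{i \sqrt{797758}}{6} \approx 148.86 i$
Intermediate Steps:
$t{\left(E,r \right)} = -3 + E + 2 r$ ($t{\left(E,r \right)} = -3 + \left(\left(E + r\right) + r\right) = -3 + \left(E + 2 r\right) = -3 + E + 2 r$)
$p{\left(O \right)} = -2 + 3 O + \frac{55}{O}$ ($p{\left(O \right)} = \left(\left(-3 + 1 + 2 O\right) + O\right) + \frac{55}{O} = \left(\left(-2 + 2 O\right) + O\right) + \frac{55}{O} = \left(-2 + 3 O\right) + \frac{55}{O} = -2 + 3 O + \frac{55}{O}$)
$\sqrt{p{\left(\left(-2 + b{\left(5 \right)}\right) 6 \right)} - 22215} = \sqrt{\left(-2 + 3 \left(-2 + 5\right) 6 + \frac{55}{\left(-2 + 5\right) 6}\right) - 22215} = \sqrt{\left(-2 + 3 \cdot 3 \cdot 6 + \frac{55}{3 \cdot 6}\right) - 22215} = \sqrt{\left(-2 + 3 \cdot 18 + \frac{55}{18}\right) - 22215} = \sqrt{\left(-2 + 54 + 55 \cdot \frac{1}{18}\right) - 22215} = \sqrt{\left(-2 + 54 + \frac{55}{18}\right) - 22215} = \sqrt{\frac{991}{18} - 22215} = \sqrt{- \frac{398879}{18}} = \frac{i \sqrt{797758}}{6}$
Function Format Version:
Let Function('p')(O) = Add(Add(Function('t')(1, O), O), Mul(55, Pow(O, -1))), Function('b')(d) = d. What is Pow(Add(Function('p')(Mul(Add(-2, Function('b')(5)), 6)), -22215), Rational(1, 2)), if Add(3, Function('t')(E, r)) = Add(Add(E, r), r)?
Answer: Mul(Rational(1, 6), I, Pow(797758, Rational(1, 2))) ≈ Mul(148.86, I)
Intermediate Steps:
Function('t')(E, r) = Add(-3, E, Mul(2, r)) (Function('t')(E, r) = Add(-3, Add(Add(E, r), r)) = Add(-3, Add(E, Mul(2, r))) = Add(-3, E, Mul(2, r)))
Function('p')(O) = Add(-2, Mul(3, O), Mul(55, Pow(O, -1))) (Function('p')(O) = Add(Add(Add(-3, 1, Mul(2, O)), O), Mul(55, Pow(O, -1))) = Add(Add(Add(-2, Mul(2, O)), O), Mul(55, Pow(O, -1))) = Add(Add(-2, Mul(3, O)), Mul(55, Pow(O, -1))) = Add(-2, Mul(3, O), Mul(55, Pow(O, -1))))
Pow(Add(Function('p')(Mul(Add(-2, Function('b')(5)), 6)), -22215), Rational(1, 2)) = Pow(Add(Add(-2, Mul(3, Mul(Add(-2, 5), 6)), Mul(55, Pow(Mul(Add(-2, 5), 6), -1))), -22215), Rational(1, 2)) = Pow(Add(Add(-2, Mul(3, Mul(3, 6)), Mul(55, Pow(Mul(3, 6), -1))), -22215), Rational(1, 2)) = Pow(Add(Add(-2, Mul(3, 18), Mul(55, Pow(18, -1))), -22215), Rational(1, 2)) = Pow(Add(Add(-2, 54, Mul(55, Rational(1, 18))), -22215), Rational(1, 2)) = Pow(Add(Add(-2, 54, Rational(55, 18)), -22215), Rational(1, 2)) = Pow(Add(Rational(991, 18), -22215), Rational(1, 2)) = Pow(Rational(-398879, 18), Rational(1, 2)) = Mul(Rational(1, 6), I, Pow(797758, Rational(1, 2)))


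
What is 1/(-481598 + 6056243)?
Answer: 1/5574645 ≈ 1.7938e-7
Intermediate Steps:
1/(-481598 + 6056243) = 1/5574645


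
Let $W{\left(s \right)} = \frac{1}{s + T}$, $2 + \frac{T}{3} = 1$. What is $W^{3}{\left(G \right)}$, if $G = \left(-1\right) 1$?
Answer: $- \frac{1}{64} \approx -0.015625$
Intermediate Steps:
$T = -3$ ($T = -6 + 3 \cdot 1 = -6 + 3 = -3$)
$G = -1$
$W{\left(s \right)} = \frac{1}{-3 + s}$ ($W{\left(s \right)} = \frac{1}{s - 3} = \frac{1}{-3 + s}$)
$W^{3}{\left(G \right)} = \left(\frac{1}{-3 - 1}\right)^{3} = \left(\frac{1}{-4}\right)^{3} = \left(- \frac{1}{4}\right)^{3} = - \frac{1}{64}$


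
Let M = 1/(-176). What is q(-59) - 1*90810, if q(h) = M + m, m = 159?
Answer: -15954577/176 ≈ -90651.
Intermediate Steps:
M = -1/176 ≈ -0.0056818
q(h) = 27983/176 (q(h) = -1/176 + 159 = 27983/176)
q(-59) - 1*90810 = 27983/176 - 1*90810 = 27983/176 - 90810 = -15954577/176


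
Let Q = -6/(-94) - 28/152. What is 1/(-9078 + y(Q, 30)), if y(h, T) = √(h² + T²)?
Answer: -28956968088/262868485440239 - 8930*√114834505/262868485440239 ≈ -0.00011052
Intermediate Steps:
Q = -215/1786 (Q = -6*(-1/94) - 28*1/152 = 3/47 - 7/38 = -215/1786 ≈ -0.12038)
y(h, T) = √(T² + h²)
1/(-9078 + y(Q, 30)) = 1/(-9078 + √(30² + (-215/1786)²)) = 1/(-9078 + √(900 + 46225/3189796)) = 1/(-9078 + √(2870862625/3189796)) = 1/(-9078 + 5*√114834505/1786)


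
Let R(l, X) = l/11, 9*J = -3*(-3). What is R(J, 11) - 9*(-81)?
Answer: 8020/11 ≈ 729.09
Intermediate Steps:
J = 1 (J = (-3*(-3))/9 = (1/9)*9 = 1)
R(l, X) = l/11 (R(l, X) = l*(1/11) = l/11)
R(J, 11) - 9*(-81) = (1/11)*1 - 9*(-81) = 1/11 + 729 = 8020/11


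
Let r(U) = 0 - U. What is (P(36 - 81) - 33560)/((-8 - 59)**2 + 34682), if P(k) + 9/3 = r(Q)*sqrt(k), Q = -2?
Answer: -33563/39171 + 2*I*sqrt(5)/13057 ≈ -0.85683 + 0.00034251*I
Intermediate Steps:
r(U) = -U
P(k) = -3 + 2*sqrt(k) (P(k) = -3 + (-1*(-2))*sqrt(k) = -3 + 2*sqrt(k))
(P(36 - 81) - 33560)/((-8 - 59)**2 + 34682) = ((-3 + 2*sqrt(36 - 81)) - 33560)/((-8 - 59)**2 + 34682) = ((-3 + 2*sqrt(-45)) - 33560)/((-67)**2 + 34682) = ((-3 + 2*(3*I*sqrt(5))) - 33560)/(4489 + 34682) = ((-3 + 6*I*sqrt(5)) - 33560)/39171 = (-33563 + 6*I*sqrt(5))*(1/39171) = -33563/39171 + 2*I*sqrt(5)/13057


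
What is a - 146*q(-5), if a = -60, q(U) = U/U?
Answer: -206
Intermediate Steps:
q(U) = 1
a - 146*q(-5) = -60 - 146*1 = -60 - 146 = -206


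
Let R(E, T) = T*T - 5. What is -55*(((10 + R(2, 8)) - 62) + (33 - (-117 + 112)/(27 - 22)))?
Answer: -2255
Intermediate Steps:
R(E, T) = -5 + T² (R(E, T) = T² - 5 = -5 + T²)
-55*(((10 + R(2, 8)) - 62) + (33 - (-117 + 112)/(27 - 22))) = -55*(((10 + (-5 + 8²)) - 62) + (33 - (-117 + 112)/(27 - 22))) = -55*(((10 + (-5 + 64)) - 62) + (33 - (-5)/5)) = -55*(((10 + 59) - 62) + (33 - (-5)/5)) = -55*((69 - 62) + (33 - 1*(-1))) = -55*(7 + (33 + 1)) = -55*(7 + 34) = -55*41 = -2255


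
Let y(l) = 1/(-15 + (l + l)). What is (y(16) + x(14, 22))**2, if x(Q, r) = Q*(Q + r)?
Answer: 73427761/289 ≈ 2.5408e+5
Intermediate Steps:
y(l) = 1/(-15 + 2*l)
(y(16) + x(14, 22))**2 = (1/(-15 + 2*16) + 14*(14 + 22))**2 = (1/(-15 + 32) + 14*36)**2 = (1/17 + 504)**2 = (8569/17)**2 = 73427761/289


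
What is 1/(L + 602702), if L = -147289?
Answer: 1/455413 ≈ 2.1958e-6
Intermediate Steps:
1/(L + 602702) = 1/(-147289 + 602702) = 1/455413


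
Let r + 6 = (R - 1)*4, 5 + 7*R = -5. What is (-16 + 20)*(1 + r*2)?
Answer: -852/7 ≈ -121.71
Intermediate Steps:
R = -10/7 (R = -5/7 + (⅐)*(-5) = -5/7 - 5/7 = -10/7 ≈ -1.4286)
r = -110/7 (r = -6 + (-10/7 - 1)*4 = -6 - 17/7*4 = -6 - 68/7 = -110/7 ≈ -15.714)
(-16 + 20)*(1 + r*2) = (-16 + 20)*(1 - 110/7*2) = 4*(1 - 220/7) = 4*(-213/7) = -852/7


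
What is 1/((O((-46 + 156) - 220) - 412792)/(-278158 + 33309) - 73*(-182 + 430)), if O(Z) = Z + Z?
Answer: -244849/4432333284 ≈ -5.5242e-5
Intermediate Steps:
O(Z) = 2*Z
1/((O((-46 + 156) - 220) - 412792)/(-278158 + 33309) - 73*(-182 + 430)) = 1/((2*((-46 + 156) - 220) - 412792)/(-278158 + 33309) - 73*(-182 + 430)) = 1/((2*(110 - 220) - 412792)/(-244849) - 73*248) = 1/((2*(-110) - 412792)*(-1/244849) - 18104) = 1/((-220 - 412792)*(-1/244849) - 18104) = 1/(-413012*(-1/244849) - 18104) = 1/(413012/244849 - 18104) = 1/(-4432333284/244849) = -244849/4432333284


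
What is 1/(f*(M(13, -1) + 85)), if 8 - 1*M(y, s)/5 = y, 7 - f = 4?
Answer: 1/180 ≈ 0.0055556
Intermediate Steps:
f = 3 (f = 7 - 1*4 = 7 - 4 = 3)
M(y, s) = 40 - 5*y
1/(f*(M(13, -1) + 85)) = 1/(3*((40 - 5*13) + 85)) = 1/(3*((40 - 65) + 85)) = 1/(3*(-25 + 85)) = 1/(3*60) = 1/180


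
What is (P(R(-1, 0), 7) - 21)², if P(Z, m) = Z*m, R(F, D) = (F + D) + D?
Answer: 784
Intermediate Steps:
R(F, D) = F + 2*D (R(F, D) = (D + F) + D = F + 2*D)
(P(R(-1, 0), 7) - 21)² = ((-1 + 2*0)*7 - 21)² = ((-1 + 0)*7 - 21)² = (-1*7 - 21)² = (-7 - 21)² = (-28)² = 784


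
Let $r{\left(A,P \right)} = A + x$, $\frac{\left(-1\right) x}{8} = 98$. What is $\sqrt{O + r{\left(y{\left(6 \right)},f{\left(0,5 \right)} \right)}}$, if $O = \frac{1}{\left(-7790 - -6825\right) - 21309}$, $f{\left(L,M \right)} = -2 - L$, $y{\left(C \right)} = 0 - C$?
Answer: $\frac{i \sqrt{391943572314}}{22274} \approx 28.107 i$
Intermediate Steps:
$x = -784$ ($x = \left(-8\right) 98 = -784$)
$y{\left(C \right)} = - C$
$O = - \frac{1}{22274}$ ($O = \frac{1}{\left(-7790 + 6825\right) - 21309} = \frac{1}{-965 - 21309} = \frac{1}{-22274} = - \frac{1}{22274} \approx -4.4895 \cdot 10^{-5}$)
$r{\left(A,P \right)} = -784 + A$ ($r{\left(A,P \right)} = A - 784 = -784 + A$)
$\sqrt{O + r{\left(y{\left(6 \right)},f{\left(0,5 \right)} \right)}} = \sqrt{- \frac{1}{22274} - 790} = \sqrt{- \frac{17596461}{22274}} = \frac{i \sqrt{391943572314}}{22274}$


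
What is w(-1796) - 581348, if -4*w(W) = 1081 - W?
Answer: -2328269/4 ≈ -5.8207e+5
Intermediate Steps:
w(W) = -1081/4 + W/4 (w(W) = -(1081 - W)/4 = -1081/4 + W/4)
w(-1796) - 581348 = (-1081/4 + (¼)*(-1796)) - 581348 = (-1081/4 - 449) - 581348 = -2877/4 - 581348 = -2328269/4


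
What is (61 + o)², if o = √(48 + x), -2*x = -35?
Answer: (122 + √262)²/4 ≈ 4773.9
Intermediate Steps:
x = 35/2 (x = -½*(-35) = 35/2 ≈ 17.500)
o = √262/2 (o = √(48 + 35/2) = √(131/2) = √262/2 ≈ 8.0932)
(61 + o)² = (61 + √262/2)²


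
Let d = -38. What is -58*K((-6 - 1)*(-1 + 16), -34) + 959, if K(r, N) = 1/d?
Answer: 18250/19 ≈ 960.53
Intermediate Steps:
K(r, N) = -1/38 (K(r, N) = 1/(-38) = -1/38)
-58*K((-6 - 1)*(-1 + 16), -34) + 959 = -58*(-1/38) + 959 = 29/19 + 959 = 18250/19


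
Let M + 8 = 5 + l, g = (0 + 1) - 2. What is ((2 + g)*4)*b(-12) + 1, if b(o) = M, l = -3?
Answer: -23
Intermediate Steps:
g = -1 (g = 1 - 2 = -1)
M = -6 (M = -8 + (5 - 3) = -8 + 2 = -6)
b(o) = -6
((2 + g)*4)*b(-12) + 1 = ((2 - 1)*4)*(-6) + 1 = (1*4)*(-6) + 1 = 4*(-6) + 1 = -24 + 1 = -23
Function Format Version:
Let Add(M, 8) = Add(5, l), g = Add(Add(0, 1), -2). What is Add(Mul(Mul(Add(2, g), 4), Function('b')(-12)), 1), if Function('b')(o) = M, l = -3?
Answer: -23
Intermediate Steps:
g = -1 (g = Add(1, -2) = -1)
M = -6 (M = Add(-8, Add(5, -3)) = Add(-8, 2) = -6)
Function('b')(o) = -6
Add(Mul(Mul(Add(2, g), 4), Function('b')(-12)), 1) = Add(Mul(Mul(Add(2, -1), 4), -6), 1) = Add(Mul(Mul(1, 4), -6), 1) = Add(Mul(4, -6), 1) = Add(-24, 1) = -23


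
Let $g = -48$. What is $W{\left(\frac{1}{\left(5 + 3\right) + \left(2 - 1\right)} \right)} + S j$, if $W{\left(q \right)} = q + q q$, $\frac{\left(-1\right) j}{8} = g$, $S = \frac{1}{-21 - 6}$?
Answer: $- \frac{1142}{81} \approx -14.099$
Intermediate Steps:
$S = - \frac{1}{27}$ ($S = \frac{1}{-27} = - \frac{1}{27} \approx -0.037037$)
$j = 384$ ($j = \left(-8\right) \left(-48\right) = 384$)
$W{\left(q \right)} = q + q^{2}$
$W{\left(\frac{1}{\left(5 + 3\right) + \left(2 - 1\right)} \right)} + S j = \frac{1 + \frac{1}{\left(5 + 3\right) + \left(2 - 1\right)}}{\left(5 + 3\right) + \left(2 - 1\right)} - \frac{128}{9} = \frac{1 + \frac{1}{8 + 1}}{8 + 1} - \frac{128}{9} = \frac{1 + \frac{1}{9}}{9} - \frac{128}{9} = \frac{1}{9} \cdot \frac{10}{9} - \frac{128}{9} = \frac{10}{81} - \frac{128}{9} = - \frac{1142}{81}$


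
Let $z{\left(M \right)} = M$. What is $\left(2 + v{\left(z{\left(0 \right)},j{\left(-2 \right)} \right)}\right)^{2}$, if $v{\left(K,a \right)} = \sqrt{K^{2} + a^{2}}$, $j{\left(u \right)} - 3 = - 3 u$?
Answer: $121$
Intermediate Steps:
$j{\left(u \right)} = 3 - 3 u$
$\left(2 + v{\left(z{\left(0 \right)},j{\left(-2 \right)} \right)}\right)^{2} = \left(2 + \sqrt{0^{2} + \left(3 - -6\right)^{2}}\right)^{2} = \left(2 + \sqrt{0 + \left(3 + 6\right)^{2}}\right)^{2} = \left(2 + \sqrt{0 + 9^{2}}\right)^{2} = \left(2 + \sqrt{0 + 81}\right)^{2} = \left(2 + \sqrt{81}\right)^{2} = \left(2 + 9\right)^{2} = 11^{2} = 121$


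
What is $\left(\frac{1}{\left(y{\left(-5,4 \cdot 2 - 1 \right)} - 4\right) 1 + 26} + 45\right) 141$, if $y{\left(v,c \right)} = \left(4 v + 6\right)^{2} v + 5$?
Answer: $\frac{6046644}{953} \approx 6344.9$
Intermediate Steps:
$y{\left(v,c \right)} = 5 + v \left(6 + 4 v\right)^{2}$ ($y{\left(v,c \right)} = \left(6 + 4 v\right)^{2} v + 5 = v \left(6 + 4 v\right)^{2} + 5 = 5 + v \left(6 + 4 v\right)^{2}$)
$\left(\frac{1}{\left(y{\left(-5,4 \cdot 2 - 1 \right)} - 4\right) 1 + 26} + 45\right) 141 = \left(\frac{1}{\left(\left(5 + 4 \left(-5\right) \left(3 + 2 \left(-5\right)\right)^{2}\right) - 4\right) 1 + 26} + 45\right) 141 = \left(\frac{1}{\left(\left(5 + 4 \left(-5\right) \left(3 - 10\right)^{2}\right) - 4\right) 1 + 26} + 45\right) 141 = \left(\frac{1}{\left(\left(5 + 4 \left(-5\right) \left(-7\right)^{2}\right) - 4\right) 1 + 26} + 45\right) 141 = \left(\frac{1}{\left(\left(5 + 4 \left(-5\right) 49\right) - 4\right) 1 + 26} + 45\right) 141 = \left(\frac{1}{\left(\left(5 - 980\right) - 4\right) 1 + 26} + 45\right) 141 = \left(\frac{1}{\left(-975 - 4\right) 1 + 26} + 45\right) 141 = \left(\frac{1}{\left(-979\right) 1 + 26} + 45\right) 141 = \left(\frac{1}{-979 + 26} + 45\right) 141 = \left(\frac{1}{-953} + 45\right) 141 = \left(- \frac{1}{953} + 45\right) 141 = \frac{42884}{953} \cdot 141 = \frac{6046644}{953}$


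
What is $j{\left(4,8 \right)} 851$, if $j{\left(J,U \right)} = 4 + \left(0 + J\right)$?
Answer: $6808$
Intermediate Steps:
$j{\left(J,U \right)} = 4 + J$
$j{\left(4,8 \right)} 851 = \left(4 + 4\right) 851 = 8 \cdot 851 = 6808$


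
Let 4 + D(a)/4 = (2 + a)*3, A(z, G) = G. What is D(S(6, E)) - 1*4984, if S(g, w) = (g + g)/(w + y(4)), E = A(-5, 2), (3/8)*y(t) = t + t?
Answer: -173944/35 ≈ -4969.8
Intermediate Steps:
y(t) = 16*t/3 (y(t) = 8*(t + t)/3 = 8*(2*t)/3 = 16*t/3)
E = 2
S(g, w) = 2*g/(64/3 + w) (S(g, w) = (g + g)/(w + (16/3)*4) = (2*g)/(w + 64/3) = (2*g)/(64/3 + w) = 2*g/(64/3 + w))
D(a) = 8 + 12*a (D(a) = -16 + 4*((2 + a)*3) = -16 + 4*(6 + 3*a) = -16 + (24 + 12*a) = 8 + 12*a)
D(S(6, E)) - 1*4984 = (8 + 12*(6*6/(64 + 3*2))) - 1*4984 = (8 + 12*(6*6/(64 + 6))) - 4984 = (8 + 12*(6*6/70)) - 4984 = (8 + 12*(6*6*(1/70))) - 4984 = (8 + 12*(18/35)) - 4984 = (8 + 216/35) - 4984 = 496/35 - 4984 = -173944/35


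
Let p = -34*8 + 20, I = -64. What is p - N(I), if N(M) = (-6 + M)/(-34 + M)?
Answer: -1769/7 ≈ -252.71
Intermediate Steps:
N(M) = (-6 + M)/(-34 + M)
p = -252 (p = -272 + 20 = -252)
p - N(I) = -252 - (-6 - 64)/(-34 - 64) = -252 - (-70)/(-98) = -252 - (-1)*(-70)/98 = -252 - 1*5/7 = -252 - 5/7 = -1769/7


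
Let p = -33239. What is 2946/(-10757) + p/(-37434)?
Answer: 247271359/402677538 ≈ 0.61407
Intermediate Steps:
2946/(-10757) + p/(-37434) = 2946/(-10757) - 33239/(-37434) = 2946*(-1/10757) - 33239*(-1/37434) = -2946/10757 + 33239/37434 = 247271359/402677538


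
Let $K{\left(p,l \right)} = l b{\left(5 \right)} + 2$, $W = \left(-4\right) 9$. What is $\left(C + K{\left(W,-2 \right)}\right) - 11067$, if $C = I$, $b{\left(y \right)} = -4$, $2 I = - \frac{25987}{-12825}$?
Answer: $- \frac{283586063}{25650} \approx -11056.0$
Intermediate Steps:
$I = \frac{25987}{25650}$ ($I = \frac{\left(-25987\right) \frac{1}{-12825}}{2} = \frac{\left(-25987\right) \left(- \frac{1}{12825}\right)}{2} = \frac{1}{2} \cdot \frac{25987}{12825} = \frac{25987}{25650} \approx 1.0131$)
$C = \frac{25987}{25650} \approx 1.0131$
$W = -36$
$K{\left(p,l \right)} = 2 - 4 l$ ($K{\left(p,l \right)} = l \left(-4\right) + 2 = - 4 l + 2 = 2 - 4 l$)
$\left(C + K{\left(W,-2 \right)}\right) - 11067 = \left(\frac{25987}{25650} + \left(2 - -8\right)\right) - 11067 = \left(\frac{25987}{25650} + \left(2 + 8\right)\right) - 11067 = \left(\frac{25987}{25650} + 10\right) - 11067 = \frac{282487}{25650} - 11067 = - \frac{283586063}{25650}$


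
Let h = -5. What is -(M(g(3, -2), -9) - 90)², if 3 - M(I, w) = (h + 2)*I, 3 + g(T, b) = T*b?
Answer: -12996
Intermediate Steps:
g(T, b) = -3 + T*b
M(I, w) = 3 + 3*I (M(I, w) = 3 - (-5 + 2)*I = 3 - (-3)*I = 3 + 3*I)
-(M(g(3, -2), -9) - 90)² = -((3 + 3*(-3 + 3*(-2))) - 90)² = -((3 + 3*(-3 - 6)) - 90)² = -((3 + 3*(-9)) - 90)² = -((3 - 27) - 90)² = -(-24 - 90)² = -1*(-114)² = -1*12996 = -12996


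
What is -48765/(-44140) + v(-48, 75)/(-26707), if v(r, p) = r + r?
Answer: 261320859/235769396 ≈ 1.1084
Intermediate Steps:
v(r, p) = 2*r
-48765/(-44140) + v(-48, 75)/(-26707) = -48765/(-44140) + (2*(-48))/(-26707) = -48765*(-1/44140) - 96*(-1/26707) = 9753/8828 + 96/26707 = 261320859/235769396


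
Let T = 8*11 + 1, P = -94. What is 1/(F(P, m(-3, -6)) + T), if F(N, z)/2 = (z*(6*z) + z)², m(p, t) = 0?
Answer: 1/89 ≈ 0.011236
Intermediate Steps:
F(N, z) = 2*(z + 6*z²)² (F(N, z) = 2*(z*(6*z) + z)² = 2*(6*z² + z)² = 2*(z + 6*z²)²)
T = 89 (T = 88 + 1 = 89)
1/(F(P, m(-3, -6)) + T) = 1/(2*0²*(1 + 6*0)² + 89) = 1/(2*0*(1 + 0)² + 89) = 1/(2*0*1² + 89) = 1/(2*0*1 + 89) = 1/(0 + 89) = 1/89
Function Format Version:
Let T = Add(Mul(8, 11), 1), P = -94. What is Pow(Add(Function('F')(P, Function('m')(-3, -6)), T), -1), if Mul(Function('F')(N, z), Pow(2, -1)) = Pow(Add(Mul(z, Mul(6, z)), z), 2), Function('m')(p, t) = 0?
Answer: Rational(1, 89) ≈ 0.011236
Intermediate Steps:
Function('F')(N, z) = Mul(2, Pow(Add(z, Mul(6, Pow(z, 2))), 2)) (Function('F')(N, z) = Mul(2, Pow(Add(Mul(z, Mul(6, z)), z), 2)) = Mul(2, Pow(Add(Mul(6, Pow(z, 2)), z), 2)) = Mul(2, Pow(Add(z, Mul(6, Pow(z, 2))), 2)))
T = 89 (T = Add(88, 1) = 89)
Pow(Add(Function('F')(P, Function('m')(-3, -6)), T), -1) = Pow(Add(Mul(2, Pow(0, 2), Pow(Add(1, Mul(6, 0)), 2)), 89), -1) = Pow(Add(Mul(2, 0, Pow(Add(1, 0), 2)), 89), -1) = Pow(Add(Mul(2, 0, Pow(1, 2)), 89), -1) = Pow(Add(Mul(2, 0, 1), 89), -1) = Pow(Add(0, 89), -1) = Pow(89, -1) = Rational(1, 89)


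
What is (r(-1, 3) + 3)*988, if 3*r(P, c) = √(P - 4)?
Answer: 2964 + 988*I*√5/3 ≈ 2964.0 + 736.41*I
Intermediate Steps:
r(P, c) = √(-4 + P)/3 (r(P, c) = √(P - 4)/3 = √(-4 + P)/3)
(r(-1, 3) + 3)*988 = (√(-4 - 1)/3 + 3)*988 = (√(-5)/3 + 3)*988 = ((I*√5)/3 + 3)*988 = (I*√5/3 + 3)*988 = (3 + I*√5/3)*988 = 2964 + 988*I*√5/3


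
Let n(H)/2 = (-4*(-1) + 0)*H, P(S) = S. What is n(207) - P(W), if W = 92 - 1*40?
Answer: 1604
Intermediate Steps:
W = 52 (W = 92 - 40 = 52)
n(H) = 8*H (n(H) = 2*((-4*(-1) + 0)*H) = 2*((4 + 0)*H) = 2*(4*H) = 8*H)
n(207) - P(W) = 8*207 - 1*52 = 1656 - 52 = 1604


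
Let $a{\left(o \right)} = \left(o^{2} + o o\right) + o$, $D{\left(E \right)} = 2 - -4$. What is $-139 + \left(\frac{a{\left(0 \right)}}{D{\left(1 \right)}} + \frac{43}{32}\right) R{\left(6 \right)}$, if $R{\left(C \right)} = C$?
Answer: $- \frac{2095}{16} \approx -130.94$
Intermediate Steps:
$D{\left(E \right)} = 6$ ($D{\left(E \right)} = 2 + 4 = 6$)
$a{\left(o \right)} = o + 2 o^{2}$ ($a{\left(o \right)} = \left(o^{2} + o^{2}\right) + o = 2 o^{2} + o = o + 2 o^{2}$)
$-139 + \left(\frac{a{\left(0 \right)}}{D{\left(1 \right)}} + \frac{43}{32}\right) R{\left(6 \right)} = -139 + \left(\frac{0 \left(1 + 2 \cdot 0\right)}{6} + \frac{43}{32}\right) 6 = -139 + \left(0 \left(1 + 0\right) \frac{1}{6} + 43 \cdot \frac{1}{32}\right) 6 = -139 + \left(0 \cdot 1 \cdot \frac{1}{6} + \frac{43}{32}\right) 6 = -139 + \left(0 \cdot \frac{1}{6} + \frac{43}{32}\right) 6 = -139 + \left(0 + \frac{43}{32}\right) 6 = -139 + \frac{43}{32} \cdot 6 = -139 + \frac{129}{16} = - \frac{2095}{16}$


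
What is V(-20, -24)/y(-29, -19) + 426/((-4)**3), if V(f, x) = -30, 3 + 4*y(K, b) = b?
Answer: -423/352 ≈ -1.2017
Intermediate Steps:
y(K, b) = -3/4 + b/4
V(-20, -24)/y(-29, -19) + 426/((-4)**3) = -30/(-3/4 + (1/4)*(-19)) + 426/((-4)**3) = -30/(-3/4 - 19/4) + 426/(-64) = -30/(-11/2) + 426*(-1/64) = -30*(-2/11) - 213/32 = 60/11 - 213/32 = -423/352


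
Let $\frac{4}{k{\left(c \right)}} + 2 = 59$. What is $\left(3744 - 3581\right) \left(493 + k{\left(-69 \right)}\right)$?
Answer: $\frac{4581115}{57} \approx 80371.0$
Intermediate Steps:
$k{\left(c \right)} = \frac{4}{57}$ ($k{\left(c \right)} = \frac{4}{-2 + 59} = \frac{4}{57}$)
$\left(3744 - 3581\right) \left(493 + k{\left(-69 \right)}\right) = \left(3744 - 3581\right) \left(493 + \frac{4}{57}\right) = 163 \cdot \frac{28105}{57} = \frac{4581115}{57}$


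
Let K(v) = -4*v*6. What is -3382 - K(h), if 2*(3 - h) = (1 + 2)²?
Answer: -3418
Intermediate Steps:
h = -3/2 (h = 3 - (1 + 2)²/2 = 3 - ½*3² = 3 - ½*9 = 3 - 9/2 = -3/2 ≈ -1.5000)
K(v) = -24*v
-3382 - K(h) = -3382 - (-24)*(-3)/2 = -3382 - 1*36 = -3382 - 36 = -3418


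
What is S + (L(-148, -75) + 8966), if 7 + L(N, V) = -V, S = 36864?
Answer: 45898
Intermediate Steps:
L(N, V) = -7 - V
S + (L(-148, -75) + 8966) = 36864 + ((-7 - 1*(-75)) + 8966) = 36864 + ((-7 + 75) + 8966) = 36864 + (68 + 8966) = 36864 + 9034 = 45898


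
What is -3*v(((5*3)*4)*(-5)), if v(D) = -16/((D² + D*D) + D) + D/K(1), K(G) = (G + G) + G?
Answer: 4492504/14975 ≈ 300.00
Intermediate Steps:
K(G) = 3*G (K(G) = 2*G + G = 3*G)
v(D) = -16/(D + 2*D²) + D/3 (v(D) = -16/((D² + D*D) + D) + D/((3*1)) = -16/((D² + D²) + D) + D/3 = -16/(2*D² + D) + D*(⅓) = -16/(D + 2*D²) + D/3)
-3*v(((5*3)*4)*(-5)) = -(-48 + (((5*3)*4)*(-5))² + 2*(((5*3)*4)*(-5))³)/((((5*3)*4)*(-5))*(1 + 2*(((5*3)*4)*(-5)))) = -(-48 + ((15*4)*(-5))² + 2*((15*4)*(-5))³)/(((15*4)*(-5))*(1 + 2*((15*4)*(-5)))) = -(-48 + (60*(-5))² + 2*(60*(-5))³)/((60*(-5))*(1 + 2*(60*(-5)))) = -(-48 + (-300)² + 2*(-300)³)/((-300)*(1 + 2*(-300))) = -(-1)*(-48 + 90000 + 2*(-27000000))/(300*(1 - 600)) = -(-1)*(-48 + 90000 - 54000000)/(300*(-599)) = -(-1)*(-1)*(-53910048)/(300*599) = -3*(-4492504/44925) = 4492504/14975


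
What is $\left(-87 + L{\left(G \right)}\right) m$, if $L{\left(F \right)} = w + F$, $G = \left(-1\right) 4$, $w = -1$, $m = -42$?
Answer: $3864$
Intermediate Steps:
$G = -4$
$L{\left(F \right)} = -1 + F$
$\left(-87 + L{\left(G \right)}\right) m = \left(-87 - 5\right) \left(-42\right) = \left(-92\right) \left(-42\right) = 3864$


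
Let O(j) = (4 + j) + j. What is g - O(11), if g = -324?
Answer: -350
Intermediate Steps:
O(j) = 4 + 2*j
g - O(11) = -324 - (4 + 2*11) = -324 - (4 + 22) = -324 - 1*26 = -324 - 26 = -350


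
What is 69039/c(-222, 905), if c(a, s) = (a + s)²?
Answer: 69039/466489 ≈ 0.14800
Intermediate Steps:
69039/c(-222, 905) = 69039/((-222 + 905)²) = 69039/(683²) = 69039/466489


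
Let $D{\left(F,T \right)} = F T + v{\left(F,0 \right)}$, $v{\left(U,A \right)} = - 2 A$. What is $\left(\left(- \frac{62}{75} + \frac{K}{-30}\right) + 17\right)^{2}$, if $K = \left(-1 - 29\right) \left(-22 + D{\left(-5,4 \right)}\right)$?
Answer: $\frac{3751969}{5625} \approx 667.02$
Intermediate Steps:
$D{\left(F,T \right)} = F T$ ($D{\left(F,T \right)} = F T - 0 = F T + 0 = F T$)
$K = 1260$ ($K = \left(-1 - 29\right) \left(-22 - 20\right) = - 30 \left(-22 - 20\right) = \left(-30\right) \left(-42\right) = 1260$)
$\left(\left(- \frac{62}{75} + \frac{K}{-30}\right) + 17\right)^{2} = \left(\left(- \frac{62}{75} + \frac{1260}{-30}\right) + 17\right)^{2} = \left(\left(\left(-62\right) \frac{1}{75} + 1260 \left(- \frac{1}{30}\right)\right) + 17\right)^{2} = \left(\left(- \frac{62}{75} - 42\right) + 17\right)^{2} = \left(- \frac{3212}{75} + 17\right)^{2} = \left(- \frac{1937}{75}\right)^{2} = \frac{3751969}{5625}$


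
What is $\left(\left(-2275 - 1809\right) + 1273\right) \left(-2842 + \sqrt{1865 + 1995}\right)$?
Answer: $7988862 - 5622 \sqrt{965} \approx 7.8142 \cdot 10^{6}$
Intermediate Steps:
$\left(\left(-2275 - 1809\right) + 1273\right) \left(-2842 + \sqrt{1865 + 1995}\right) = \left(-4084 + 1273\right) \left(-2842 + \sqrt{3860}\right) = - 2811 \left(-2842 + 2 \sqrt{965}\right) = 7988862 - 5622 \sqrt{965}$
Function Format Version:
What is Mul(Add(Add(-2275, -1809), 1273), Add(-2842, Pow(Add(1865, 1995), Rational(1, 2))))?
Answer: Add(7988862, Mul(-5622, Pow(965, Rational(1, 2)))) ≈ 7.8142e+6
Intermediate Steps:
Mul(Add(Add(-2275, -1809), 1273), Add(-2842, Pow(Add(1865, 1995), Rational(1, 2)))) = Mul(Add(-4084, 1273), Add(-2842, Pow(3860, Rational(1, 2)))) = Mul(-2811, Add(-2842, Mul(2, Pow(965, Rational(1, 2))))) = Add(7988862, Mul(-5622, Pow(965, Rational(1, 2))))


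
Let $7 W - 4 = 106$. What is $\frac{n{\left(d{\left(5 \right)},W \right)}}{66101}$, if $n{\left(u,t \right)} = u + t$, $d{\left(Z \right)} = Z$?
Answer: $\frac{145}{462707} \approx 0.00031337$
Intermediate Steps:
$W = \frac{110}{7}$ ($W = \frac{4}{7} + \frac{1}{7} \cdot 106 = \frac{4}{7} + \frac{106}{7} = \frac{110}{7} \approx 15.714$)
$n{\left(u,t \right)} = t + u$
$\frac{n{\left(d{\left(5 \right)},W \right)}}{66101} = \frac{\frac{110}{7} + 5}{66101} = \frac{145}{7} \cdot \frac{1}{66101} = \frac{145}{462707}$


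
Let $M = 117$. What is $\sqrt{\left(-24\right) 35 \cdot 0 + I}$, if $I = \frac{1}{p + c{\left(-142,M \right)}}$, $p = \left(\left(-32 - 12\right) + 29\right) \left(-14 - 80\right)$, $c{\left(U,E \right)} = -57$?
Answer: $\frac{\sqrt{1353}}{1353} \approx 0.027186$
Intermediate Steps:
$p = 1410$ ($p = \left(-44 + 29\right) \left(-94\right) = \left(-15\right) \left(-94\right) = 1410$)
$I = \frac{1}{1353}$ ($I = \frac{1}{1410 - 57} = \frac{1}{1353} \approx 0.0007391$)
$\sqrt{\left(-24\right) 35 \cdot 0 + I} = \sqrt{\left(-24\right) 35 \cdot 0 + \frac{1}{1353}} = \sqrt{\left(-840\right) 0 + \frac{1}{1353}} = \sqrt{0 + \frac{1}{1353}} = \sqrt{\frac{1}{1353}} = \frac{\sqrt{1353}}{1353}$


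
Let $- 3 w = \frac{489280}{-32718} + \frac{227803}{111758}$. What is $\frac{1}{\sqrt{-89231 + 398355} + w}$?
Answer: $- \frac{358770054731354658}{25758035440769421387695} + \frac{166661793179190792 \sqrt{77281}}{25758035440769421387695} \approx 0.0017848$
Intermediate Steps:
$w = \frac{1242834097}{288670914}$ ($w = - \frac{\frac{489280}{-32718} + \frac{227803}{111758}}{3} = - \frac{489280 \left(- \frac{1}{32718}\right) + 227803 \cdot \frac{1}{111758}}{3} = - \frac{- \frac{244640}{16359} + \frac{227803}{111758}}{3} = \left(- \frac{1}{3}\right) \left(- \frac{1242834097}{96223638}\right) = \frac{1242834097}{288670914} \approx 4.3054$)
$\frac{1}{\sqrt{-89231 + 398355} + w} = \frac{1}{\sqrt{-89231 + 398355} + \frac{1242834097}{288670914}} = \frac{1}{\sqrt{309124} + \frac{1242834097}{288670914}} = \frac{1}{2 \sqrt{77281} + \frac{1242834097}{288670914}} = \frac{1}{\frac{1242834097}{288670914} + 2 \sqrt{77281}}$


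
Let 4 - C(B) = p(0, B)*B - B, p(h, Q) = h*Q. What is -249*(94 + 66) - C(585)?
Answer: -40429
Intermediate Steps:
p(h, Q) = Q*h
C(B) = 4 + B (C(B) = 4 - ((B*0)*B - B) = 4 - (0*B - B) = 4 - (0 - B) = 4 - (-1)*B = 4 + B)
-249*(94 + 66) - C(585) = -249*(94 + 66) - (4 + 585) = -249*160 - 1*589 = -39840 - 589 = -40429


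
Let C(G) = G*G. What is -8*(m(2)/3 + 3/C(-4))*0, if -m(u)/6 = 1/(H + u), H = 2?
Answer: 0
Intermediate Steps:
C(G) = G²
m(u) = -6/(2 + u)
-8*(m(2)/3 + 3/C(-4))*0 = -8*(-6/(2 + 2)/3 + 3/((-4)²))*0 = -8*(-6/4*(⅓) + 3/16)*0 = -8*(-6*¼*(⅓) + 3*(1/16))*0 = -8*(-3/2*⅓ + 3/16)*0 = -8*(-½ + 3/16)*0 = -8*(-5/16)*0 = (5/2)*0 = 0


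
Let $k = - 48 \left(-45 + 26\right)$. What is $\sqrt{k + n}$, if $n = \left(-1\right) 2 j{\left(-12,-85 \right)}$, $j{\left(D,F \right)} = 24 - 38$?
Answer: $2 \sqrt{235} \approx 30.659$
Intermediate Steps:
$j{\left(D,F \right)} = -14$ ($j{\left(D,F \right)} = 24 - 38 = -14$)
$k = 912$ ($k = \left(-48\right) \left(-19\right) = 912$)
$n = 28$ ($n = \left(-1\right) 2 \left(-14\right) = \left(-2\right) \left(-14\right) = 28$)
$\sqrt{k + n} = \sqrt{912 + 28} = \sqrt{940} = 2 \sqrt{235}$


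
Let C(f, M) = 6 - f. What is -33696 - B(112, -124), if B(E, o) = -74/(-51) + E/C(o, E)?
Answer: -111709906/3315 ≈ -33698.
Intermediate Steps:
B(E, o) = 74/51 + E/(6 - o) (B(E, o) = -74/(-51) + E/(6 - o) = -74*(-1/51) + E/(6 - o) = 74/51 + E/(6 - o))
-33696 - B(112, -124) = -33696 - (74/51 - 1*112/(-6 - 124)) = -33696 - (74/51 - 1*112/(-130)) = -33696 - (74/51 - 1*112*(-1/130)) = -33696 - (74/51 + 56/65) = -33696 - 1*7666/3315 = -33696 - 7666/3315 = -111709906/3315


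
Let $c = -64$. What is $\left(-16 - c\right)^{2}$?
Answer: $2304$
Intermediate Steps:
$\left(-16 - c\right)^{2} = \left(-16 - -64\right)^{2} = \left(-16 + 64\right)^{2} = 48^{2} = 2304$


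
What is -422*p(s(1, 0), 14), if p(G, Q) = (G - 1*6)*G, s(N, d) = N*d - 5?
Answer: -23210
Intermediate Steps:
s(N, d) = -5 + N*d
p(G, Q) = G*(-6 + G) (p(G, Q) = (G - 6)*G = (-6 + G)*G = G*(-6 + G))
-422*p(s(1, 0), 14) = -422*(-5 + 1*0)*(-6 + (-5 + 1*0)) = -422*(-5 + 0)*(-6 + (-5 + 0)) = -(-2110)*(-6 - 5) = -(-2110)*(-11) = -422*55 = -23210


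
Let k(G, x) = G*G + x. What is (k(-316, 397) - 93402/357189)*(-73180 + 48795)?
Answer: -291068914164925/119063 ≈ -2.4447e+9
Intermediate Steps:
k(G, x) = x + G² (k(G, x) = G² + x = x + G²)
(k(-316, 397) - 93402/357189)*(-73180 + 48795) = ((397 + (-316)²) - 93402/357189)*(-73180 + 48795) = ((397 + 99856) - 93402*1/357189)*(-24385) = (100253 - 31134/119063)*(-24385) = (11936391805/119063)*(-24385) = -291068914164925/119063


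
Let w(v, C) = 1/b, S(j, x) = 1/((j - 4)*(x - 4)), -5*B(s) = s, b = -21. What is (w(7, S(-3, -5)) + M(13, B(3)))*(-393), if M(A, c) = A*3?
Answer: -107158/7 ≈ -15308.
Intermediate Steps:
B(s) = -s/5
M(A, c) = 3*A
S(j, x) = 1/((-4 + j)*(-4 + x))
w(v, C) = -1/21 (w(v, C) = 1/(-21) = -1/21)
(w(7, S(-3, -5)) + M(13, B(3)))*(-393) = (-1/21 + 3*13)*(-393) = (-1/21 + 39)*(-393) = (818/21)*(-393) = -107158/7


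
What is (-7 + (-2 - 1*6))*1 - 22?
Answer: -37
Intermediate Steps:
(-7 + (-2 - 1*6))*1 - 22 = (-7 + (-2 - 6))*1 - 22 = (-7 - 8)*1 - 22 = -15*1 - 22 = -15 - 22 = -37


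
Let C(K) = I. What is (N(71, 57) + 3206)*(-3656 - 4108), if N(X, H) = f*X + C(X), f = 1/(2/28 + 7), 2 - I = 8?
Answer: -822450872/33 ≈ -2.4923e+7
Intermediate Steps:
I = -6 (I = 2 - 1*8 = 2 - 8 = -6)
C(K) = -6
f = 14/99 (f = 1/(2*(1/28) + 7) = 1/(1/14 + 7) = 1/(99/14) = 14/99 ≈ 0.14141)
N(X, H) = -6 + 14*X/99 (N(X, H) = 14*X/99 - 6 = -6 + 14*X/99)
(N(71, 57) + 3206)*(-3656 - 4108) = ((-6 + (14/99)*71) + 3206)*(-3656 - 4108) = ((-6 + 994/99) + 3206)*(-7764) = (400/99 + 3206)*(-7764) = (317794/99)*(-7764) = -822450872/33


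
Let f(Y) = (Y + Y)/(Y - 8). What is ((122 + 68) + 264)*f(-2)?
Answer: 908/5 ≈ 181.60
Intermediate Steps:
f(Y) = 2*Y/(-8 + Y) (f(Y) = (2*Y)/(-8 + Y) = 2*Y/(-8 + Y))
((122 + 68) + 264)*f(-2) = ((122 + 68) + 264)*(2*(-2)/(-8 - 2)) = (190 + 264)*(2*(-2)/(-10)) = 454*(2*(-2)*(-1/10)) = 454*(2/5) = 908/5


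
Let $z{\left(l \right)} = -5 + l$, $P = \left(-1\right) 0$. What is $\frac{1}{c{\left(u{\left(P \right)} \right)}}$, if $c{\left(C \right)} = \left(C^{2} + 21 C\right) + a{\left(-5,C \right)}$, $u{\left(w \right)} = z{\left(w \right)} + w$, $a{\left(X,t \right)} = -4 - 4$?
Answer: $- \frac{1}{88} \approx -0.011364$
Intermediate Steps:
$a{\left(X,t \right)} = -8$
$P = 0$
$u{\left(w \right)} = -5 + 2 w$ ($u{\left(w \right)} = \left(-5 + w\right) + w = -5 + 2 w$)
$c{\left(C \right)} = -8 + C^{2} + 21 C$ ($c{\left(C \right)} = \left(C^{2} + 21 C\right) - 8 = -8 + C^{2} + 21 C$)
$\frac{1}{c{\left(u{\left(P \right)} \right)}} = \frac{1}{-8 + \left(-5 + 2 \cdot 0\right)^{2} + 21 \left(-5 + 2 \cdot 0\right)} = \frac{1}{-8 + \left(-5 + 0\right)^{2} + 21 \left(-5 + 0\right)} = \frac{1}{-8 + \left(-5\right)^{2} + 21 \left(-5\right)} = \frac{1}{-8 + 25 - 105} = \frac{1}{-88} = - \frac{1}{88}$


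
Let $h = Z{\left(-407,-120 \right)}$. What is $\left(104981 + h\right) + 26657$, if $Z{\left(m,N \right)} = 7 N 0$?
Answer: $131638$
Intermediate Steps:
$Z{\left(m,N \right)} = 0$
$h = 0$
$\left(104981 + h\right) + 26657 = \left(104981 + 0\right) + 26657 = 104981 + 26657 = 131638$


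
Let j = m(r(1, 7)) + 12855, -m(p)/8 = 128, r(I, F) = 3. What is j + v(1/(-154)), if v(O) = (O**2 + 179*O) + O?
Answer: 280556277/23716 ≈ 11830.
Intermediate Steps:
m(p) = -1024 (m(p) = -8*128 = -1024)
v(O) = O**2 + 180*O
j = 11831 (j = -1024 + 12855 = 11831)
j + v(1/(-154)) = 11831 + (180 + 1/(-154))/(-154) = 11831 - (180 - 1/154)/154 = 11831 - 1/154*27719/154 = 11831 - 27719/23716 = 280556277/23716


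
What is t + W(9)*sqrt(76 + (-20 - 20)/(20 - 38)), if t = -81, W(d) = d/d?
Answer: -81 + 8*sqrt(11)/3 ≈ -72.156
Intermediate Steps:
W(d) = 1
t + W(9)*sqrt(76 + (-20 - 20)/(20 - 38)) = -81 + 1*sqrt(76 + (-20 - 20)/(20 - 38)) = -81 + 1*sqrt(76 - 40/(-18)) = -81 + 1*sqrt(76 - 40*(-1/18)) = -81 + 1*sqrt(76 + 20/9) = -81 + 1*sqrt(704/9) = -81 + 1*(8*sqrt(11)/3) = -81 + 8*sqrt(11)/3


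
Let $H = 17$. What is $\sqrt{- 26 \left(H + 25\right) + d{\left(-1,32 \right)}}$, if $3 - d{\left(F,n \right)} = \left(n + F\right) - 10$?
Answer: $i \sqrt{1110} \approx 33.317 i$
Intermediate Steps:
$d{\left(F,n \right)} = 13 - F - n$ ($d{\left(F,n \right)} = 3 - \left(\left(n + F\right) - 10\right) = 3 - \left(\left(F + n\right) - 10\right) = 3 - \left(-10 + F + n\right) = 13 - F - n$)
$\sqrt{- 26 \left(H + 25\right) + d{\left(-1,32 \right)}} = \sqrt{- 26 \left(17 + 25\right) - 18} = \sqrt{\left(-26\right) 42 + \left(13 + 1 - 32\right)} = \sqrt{-1092 - 18} = \sqrt{-1110} = i \sqrt{1110}$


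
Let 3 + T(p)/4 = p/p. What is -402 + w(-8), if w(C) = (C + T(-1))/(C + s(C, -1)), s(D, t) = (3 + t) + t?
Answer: -2798/7 ≈ -399.71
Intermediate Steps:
T(p) = -8 (T(p) = -12 + 4*(p/p) = -12 + 4*1 = -12 + 4 = -8)
s(D, t) = 3 + 2*t
w(C) = (-8 + C)/(1 + C) (w(C) = (C - 8)/(C + (3 + 2*(-1))) = (-8 + C)/(C + (3 - 2)) = (-8 + C)/(C + 1) = (-8 + C)/(1 + C))
-402 + w(-8) = -402 + (-8 - 8)/(1 - 8) = -402 - 16/(-7) = -402 - ⅐*(-16) = -402 + 16/7 = -2798/7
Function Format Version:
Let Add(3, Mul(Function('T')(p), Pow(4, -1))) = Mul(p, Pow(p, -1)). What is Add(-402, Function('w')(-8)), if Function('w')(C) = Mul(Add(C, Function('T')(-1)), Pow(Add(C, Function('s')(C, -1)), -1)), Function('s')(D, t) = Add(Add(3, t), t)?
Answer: Rational(-2798, 7) ≈ -399.71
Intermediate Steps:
Function('T')(p) = -8 (Function('T')(p) = Add(-12, Mul(4, Mul(p, Pow(p, -1)))) = Add(-12, Mul(4, 1)) = Add(-12, 4) = -8)
Function('s')(D, t) = Add(3, Mul(2, t))
Function('w')(C) = Mul(Pow(Add(1, C), -1), Add(-8, C)) (Function('w')(C) = Mul(Add(C, -8), Pow(Add(C, Add(3, Mul(2, -1))), -1)) = Mul(Add(-8, C), Pow(Add(C, Add(3, -2)), -1)) = Mul(Add(-8, C), Pow(Add(C, 1), -1)) = Mul(Add(-8, C), Pow(Add(1, C), -1)) = Mul(Pow(Add(1, C), -1), Add(-8, C)))
Add(-402, Function('w')(-8)) = Add(-402, Mul(Pow(Add(1, -8), -1), Add(-8, -8))) = Add(-402, Mul(Pow(-7, -1), -16)) = Add(-402, Mul(Rational(-1, 7), -16)) = Add(-402, Rational(16, 7)) = Rational(-2798, 7)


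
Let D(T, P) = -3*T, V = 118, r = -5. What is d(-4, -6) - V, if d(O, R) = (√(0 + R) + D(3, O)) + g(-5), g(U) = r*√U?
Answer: -127 + I*√6 - 5*I*√5 ≈ -127.0 - 8.7309*I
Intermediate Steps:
g(U) = -5*√U
d(O, R) = -9 + √R - 5*I*√5 (d(O, R) = (√(0 + R) - 3*3) - 5*I*√5 = (√R - 9) - 5*I*√5 = (-9 + √R) - 5*I*√5 = -9 + √R - 5*I*√5)
d(-4, -6) - V = (-9 + √(-6) - 5*I*√5) - 1*118 = (-9 + I*√6 - 5*I*√5) - 118 = -127 + I*√6 - 5*I*√5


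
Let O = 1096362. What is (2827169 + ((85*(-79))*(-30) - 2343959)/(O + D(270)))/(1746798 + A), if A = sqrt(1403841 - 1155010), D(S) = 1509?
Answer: 1807274891963687540/1116645693424947161 - 3103864714690*sqrt(248831)/3349937080274841483 ≈ 1.6180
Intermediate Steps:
A = sqrt(248831) ≈ 498.83
(2827169 + ((85*(-79))*(-30) - 2343959)/(O + D(270)))/(1746798 + A) = (2827169 + ((85*(-79))*(-30) - 2343959)/(1096362 + 1509))/(1746798 + sqrt(248831)) = (2827169 + (-6715*(-30) - 2343959)/1097871)/(1746798 + sqrt(248831)) = (2827169 + (201450 - 2343959)*(1/1097871))/(1746798 + sqrt(248831)) = (2827169 - 2142509*1/1097871)/(1746798 + sqrt(248831)) = (2827169 - 2142509/1097871)/(1746798 + sqrt(248831)) = 3103864714690/(1097871*(1746798 + sqrt(248831)))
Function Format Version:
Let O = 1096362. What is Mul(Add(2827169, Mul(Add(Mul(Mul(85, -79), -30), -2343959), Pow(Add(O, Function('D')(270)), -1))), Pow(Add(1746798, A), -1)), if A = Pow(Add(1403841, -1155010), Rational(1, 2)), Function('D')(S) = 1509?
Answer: Add(Rational(1807274891963687540, 1116645693424947161), Mul(Rational(-3103864714690, 3349937080274841483), Pow(248831, Rational(1, 2)))) ≈ 1.6180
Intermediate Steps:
A = Pow(248831, Rational(1, 2)) ≈ 498.83
Mul(Add(2827169, Mul(Add(Mul(Mul(85, -79), -30), -2343959), Pow(Add(O, Function('D')(270)), -1))), Pow(Add(1746798, A), -1)) = Mul(Add(2827169, Mul(Add(Mul(Mul(85, -79), -30), -2343959), Pow(Add(1096362, 1509), -1))), Pow(Add(1746798, Pow(248831, Rational(1, 2))), -1)) = Mul(Add(2827169, Mul(Add(Mul(-6715, -30), -2343959), Pow(1097871, -1))), Pow(Add(1746798, Pow(248831, Rational(1, 2))), -1)) = Mul(Add(2827169, Mul(Add(201450, -2343959), Rational(1, 1097871))), Pow(Add(1746798, Pow(248831, Rational(1, 2))), -1)) = Mul(Add(2827169, Mul(-2142509, Rational(1, 1097871))), Pow(Add(1746798, Pow(248831, Rational(1, 2))), -1)) = Mul(Add(2827169, Rational(-2142509, 1097871)), Pow(Add(1746798, Pow(248831, Rational(1, 2))), -1)) = Mul(Rational(3103864714690, 1097871), Pow(Add(1746798, Pow(248831, Rational(1, 2))), -1))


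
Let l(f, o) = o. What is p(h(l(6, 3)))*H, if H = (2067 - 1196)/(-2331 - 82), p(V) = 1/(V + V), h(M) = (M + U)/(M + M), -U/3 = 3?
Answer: 871/4826 ≈ 0.18048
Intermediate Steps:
U = -9 (U = -3*3 = -9)
h(M) = (-9 + M)/(2*M) (h(M) = (M - 9)/(M + M) = (-9 + M)/((2*M)) = (-9 + M)*(1/(2*M)) = (-9 + M)/(2*M))
p(V) = 1/(2*V)
H = -871/2413 (H = 871/(-2413) = 871*(-1/2413) = -871/2413 ≈ -0.36096)
p(h(l(6, 3)))*H = (1/(2*(((½)*(-9 + 3)/3))))*(-871/2413) = (1/(2*(((½)*(⅓)*(-6)))))*(-871/2413) = ((½)/(-1))*(-871/2413) = ((½)*(-1))*(-871/2413) = -½*(-871/2413) = 871/4826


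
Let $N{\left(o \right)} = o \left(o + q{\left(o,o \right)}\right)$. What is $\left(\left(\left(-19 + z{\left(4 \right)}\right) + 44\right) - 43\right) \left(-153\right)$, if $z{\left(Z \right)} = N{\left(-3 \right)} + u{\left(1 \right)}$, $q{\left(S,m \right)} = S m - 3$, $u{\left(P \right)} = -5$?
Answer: $4896$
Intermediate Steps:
$q{\left(S,m \right)} = -3 + S m$
$N{\left(o \right)} = o \left(-3 + o + o^{2}\right)$ ($N{\left(o \right)} = o \left(o + \left(-3 + o o\right)\right) = o \left(o + \left(-3 + o^{2}\right)\right) = o \left(-3 + o + o^{2}\right)$)
$z{\left(Z \right)} = -14$ ($z{\left(Z \right)} = - 3 \left(-3 - 3 + \left(-3\right)^{2}\right) - 5 = - 3 \left(-3 - 3 + 9\right) - 5 = \left(-3\right) 3 - 5 = -9 - 5 = -14$)
$\left(\left(\left(-19 + z{\left(4 \right)}\right) + 44\right) - 43\right) \left(-153\right) = \left(\left(\left(-19 - 14\right) + 44\right) - 43\right) \left(-153\right) = \left(\left(-33 + 44\right) - 43\right) \left(-153\right) = \left(11 - 43\right) \left(-153\right) = \left(-32\right) \left(-153\right) = 4896$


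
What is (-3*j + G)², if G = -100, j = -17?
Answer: 2401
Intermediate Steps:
(-3*j + G)² = (-3*(-17) - 100)² = (51 - 100)² = (-49)² = 2401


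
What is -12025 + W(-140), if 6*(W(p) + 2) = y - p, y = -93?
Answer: -72115/6 ≈ -12019.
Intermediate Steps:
W(p) = -35/2 - p/6 (W(p) = -2 + (-93 - p)/6 = -2 + (-31/2 - p/6) = -35/2 - p/6)
-12025 + W(-140) = -12025 + (-35/2 - ⅙*(-140)) = -12025 + (-35/2 + 70/3) = -12025 + 35/6 = -72115/6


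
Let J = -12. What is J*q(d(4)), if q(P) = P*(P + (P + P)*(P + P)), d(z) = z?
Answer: -3264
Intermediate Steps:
q(P) = P*(P + 4*P²) (q(P) = P*(P + (2*P)*(2*P)) = P*(P + 4*P²))
J*q(d(4)) = -12*4²*(1 + 4*4) = -192*(1 + 16) = -192*17 = -12*272 = -3264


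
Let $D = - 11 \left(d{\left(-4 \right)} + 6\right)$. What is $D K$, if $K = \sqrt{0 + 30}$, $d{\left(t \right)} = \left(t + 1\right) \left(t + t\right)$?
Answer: $- 330 \sqrt{30} \approx -1807.5$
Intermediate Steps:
$d{\left(t \right)} = 2 t \left(1 + t\right)$ ($d{\left(t \right)} = \left(1 + t\right) 2 t = 2 t \left(1 + t\right)$)
$D = -330$ ($D = - 11 \left(2 \left(-4\right) \left(1 - 4\right) + 6\right) = - 11 \left(2 \left(-4\right) \left(-3\right) + 6\right) = - 11 \left(24 + 6\right) = \left(-11\right) 30 = -330$)
$K = \sqrt{30} \approx 5.4772$
$D K = - 330 \sqrt{30}$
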